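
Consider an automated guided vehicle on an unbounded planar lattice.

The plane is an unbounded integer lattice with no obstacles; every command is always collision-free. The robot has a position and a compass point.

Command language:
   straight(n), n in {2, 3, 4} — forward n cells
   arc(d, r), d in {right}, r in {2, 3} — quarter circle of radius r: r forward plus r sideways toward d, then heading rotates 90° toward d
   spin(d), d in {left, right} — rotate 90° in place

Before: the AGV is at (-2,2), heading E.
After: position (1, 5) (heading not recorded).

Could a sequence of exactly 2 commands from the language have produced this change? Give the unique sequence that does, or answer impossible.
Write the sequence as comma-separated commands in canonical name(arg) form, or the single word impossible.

spin(left), arc(right, 3)

key: order matters: swapping spin(left) and arc(right, 3) lands elsewhere
initial: at (-2,2), heading E
[1] after spin(left): at (-2,2), heading N
[2] after arc(right, 3): at (1,5), heading E
no rival 2-sequence matches.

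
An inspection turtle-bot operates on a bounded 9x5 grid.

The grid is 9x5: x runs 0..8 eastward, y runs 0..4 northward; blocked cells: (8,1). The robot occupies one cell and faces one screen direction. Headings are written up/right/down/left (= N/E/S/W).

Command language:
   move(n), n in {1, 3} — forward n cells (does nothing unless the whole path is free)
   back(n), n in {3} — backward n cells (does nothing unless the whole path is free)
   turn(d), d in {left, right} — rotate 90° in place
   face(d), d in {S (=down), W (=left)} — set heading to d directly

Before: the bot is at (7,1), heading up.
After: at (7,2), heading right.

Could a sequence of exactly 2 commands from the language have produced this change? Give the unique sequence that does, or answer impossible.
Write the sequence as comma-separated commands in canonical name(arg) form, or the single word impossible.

move(1), turn(right)

key: order matters: swapping move(1) and turn(right) lands elsewhere
begin: at (7,1), heading up
step 1 (move(1)): at (7,2), heading up
step 2 (turn(right)): at (7,2), heading right
no rival 2-sequence matches.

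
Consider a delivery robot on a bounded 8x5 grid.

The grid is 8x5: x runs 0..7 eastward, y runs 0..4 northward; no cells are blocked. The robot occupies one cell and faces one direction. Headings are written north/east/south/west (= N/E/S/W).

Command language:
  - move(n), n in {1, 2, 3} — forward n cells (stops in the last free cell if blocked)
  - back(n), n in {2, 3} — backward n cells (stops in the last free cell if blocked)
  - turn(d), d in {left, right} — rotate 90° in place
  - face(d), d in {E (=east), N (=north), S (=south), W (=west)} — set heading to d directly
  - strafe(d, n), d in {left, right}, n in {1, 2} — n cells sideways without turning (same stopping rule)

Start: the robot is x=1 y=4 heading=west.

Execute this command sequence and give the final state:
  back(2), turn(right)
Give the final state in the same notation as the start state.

x=3 y=4 heading=north

start: x=1 y=4 heading=west
[1] after back(2): x=3 y=4 heading=west
[2] after turn(right): x=3 y=4 heading=north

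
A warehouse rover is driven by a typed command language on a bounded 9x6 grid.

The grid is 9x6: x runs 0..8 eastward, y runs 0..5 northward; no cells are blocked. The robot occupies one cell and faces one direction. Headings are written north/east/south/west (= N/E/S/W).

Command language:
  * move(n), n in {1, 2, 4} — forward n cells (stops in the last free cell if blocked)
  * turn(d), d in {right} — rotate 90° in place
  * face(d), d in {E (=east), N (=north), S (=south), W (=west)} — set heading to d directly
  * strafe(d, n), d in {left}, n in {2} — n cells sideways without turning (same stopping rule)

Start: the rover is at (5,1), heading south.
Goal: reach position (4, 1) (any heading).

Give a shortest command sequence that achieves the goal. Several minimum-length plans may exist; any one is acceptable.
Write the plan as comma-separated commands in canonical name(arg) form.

begin: at (5,1), heading south
t=1 turn(right) ⇒ at (5,1), heading west
t=2 move(1) ⇒ at (4,1), heading west
no 1-step plan works, so 2 is optimal.

turn(right), move(1)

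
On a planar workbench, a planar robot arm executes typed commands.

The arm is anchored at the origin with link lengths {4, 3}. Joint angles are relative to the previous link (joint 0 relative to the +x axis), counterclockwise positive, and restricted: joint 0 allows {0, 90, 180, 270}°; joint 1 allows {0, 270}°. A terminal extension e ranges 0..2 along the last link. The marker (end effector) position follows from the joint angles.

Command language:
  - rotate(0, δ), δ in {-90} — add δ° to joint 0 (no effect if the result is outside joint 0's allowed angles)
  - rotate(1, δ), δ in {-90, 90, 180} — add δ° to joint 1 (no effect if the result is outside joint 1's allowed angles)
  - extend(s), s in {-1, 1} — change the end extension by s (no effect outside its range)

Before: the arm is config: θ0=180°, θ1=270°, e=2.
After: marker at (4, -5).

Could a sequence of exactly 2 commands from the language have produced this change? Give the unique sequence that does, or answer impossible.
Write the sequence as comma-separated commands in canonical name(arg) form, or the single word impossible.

t0: config: θ0=180°, θ1=270°, e=2
step 1 (rotate(0, -90)): config: θ0=90°, θ1=270°, e=2
step 2 (rotate(0, -90)): config: θ0=0°, θ1=270°, e=2
all 36 alternatives checked — unique.

rotate(0, -90), rotate(0, -90)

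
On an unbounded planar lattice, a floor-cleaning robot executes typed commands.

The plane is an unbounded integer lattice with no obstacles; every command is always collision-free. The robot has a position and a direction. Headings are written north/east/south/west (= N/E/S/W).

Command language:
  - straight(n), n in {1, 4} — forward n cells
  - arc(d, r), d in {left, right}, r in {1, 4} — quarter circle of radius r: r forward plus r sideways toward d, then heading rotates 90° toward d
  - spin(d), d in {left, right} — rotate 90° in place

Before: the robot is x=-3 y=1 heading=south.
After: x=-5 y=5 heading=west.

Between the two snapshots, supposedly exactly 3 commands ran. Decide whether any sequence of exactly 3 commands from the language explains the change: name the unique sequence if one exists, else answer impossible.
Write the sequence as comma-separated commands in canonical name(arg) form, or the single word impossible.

arc(left, 1), arc(left, 1), arc(left, 4)

key: order matters: swapping arc(left, 1) and arc(left, 4) lands elsewhere
begin: x=-3 y=1 heading=south
[1] after arc(left, 1): x=-2 y=0 heading=east
[2] after arc(left, 1): x=-1 y=1 heading=north
[3] after arc(left, 4): x=-5 y=5 heading=west
all 512 alternatives checked — unique.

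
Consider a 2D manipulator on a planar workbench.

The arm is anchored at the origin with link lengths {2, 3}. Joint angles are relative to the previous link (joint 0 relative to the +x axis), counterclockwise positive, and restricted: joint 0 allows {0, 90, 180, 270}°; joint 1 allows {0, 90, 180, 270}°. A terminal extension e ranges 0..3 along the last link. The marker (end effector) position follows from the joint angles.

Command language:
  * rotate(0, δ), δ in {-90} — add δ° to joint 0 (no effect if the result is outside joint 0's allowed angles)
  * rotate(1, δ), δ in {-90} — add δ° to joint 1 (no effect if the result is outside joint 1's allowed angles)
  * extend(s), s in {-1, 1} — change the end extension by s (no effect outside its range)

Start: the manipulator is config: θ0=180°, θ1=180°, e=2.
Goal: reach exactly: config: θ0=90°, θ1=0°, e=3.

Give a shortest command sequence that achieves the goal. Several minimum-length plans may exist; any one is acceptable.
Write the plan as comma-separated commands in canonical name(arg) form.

start: config: θ0=180°, θ1=180°, e=2
step 1 (rotate(0, -90)): config: θ0=90°, θ1=180°, e=2
step 2 (extend(1)): config: θ0=90°, θ1=180°, e=3
step 3 (rotate(1, -90)): config: θ0=90°, θ1=90°, e=3
step 4 (rotate(1, -90)): config: θ0=90°, θ1=0°, e=3
minimal: 4 command(s), checked below 4.

rotate(0, -90), extend(1), rotate(1, -90), rotate(1, -90)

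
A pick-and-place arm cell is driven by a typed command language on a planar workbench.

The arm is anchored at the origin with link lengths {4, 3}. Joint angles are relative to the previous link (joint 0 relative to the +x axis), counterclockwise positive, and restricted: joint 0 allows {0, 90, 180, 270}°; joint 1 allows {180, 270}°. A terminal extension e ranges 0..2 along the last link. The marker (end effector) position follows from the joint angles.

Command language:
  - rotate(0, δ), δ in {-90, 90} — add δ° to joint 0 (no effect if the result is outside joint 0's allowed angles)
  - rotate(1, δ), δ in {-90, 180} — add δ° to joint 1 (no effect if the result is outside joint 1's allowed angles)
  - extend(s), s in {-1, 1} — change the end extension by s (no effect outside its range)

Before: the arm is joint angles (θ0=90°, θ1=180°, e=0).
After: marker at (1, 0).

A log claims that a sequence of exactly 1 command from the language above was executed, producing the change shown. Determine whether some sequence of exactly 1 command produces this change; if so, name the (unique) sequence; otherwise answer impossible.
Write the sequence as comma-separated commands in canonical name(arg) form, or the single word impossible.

t0: joint angles (θ0=90°, θ1=180°, e=0)
step 1 (rotate(0, -90)): joint angles (θ0=0°, θ1=180°, e=0)
all 6 alternatives checked — unique.

rotate(0, -90)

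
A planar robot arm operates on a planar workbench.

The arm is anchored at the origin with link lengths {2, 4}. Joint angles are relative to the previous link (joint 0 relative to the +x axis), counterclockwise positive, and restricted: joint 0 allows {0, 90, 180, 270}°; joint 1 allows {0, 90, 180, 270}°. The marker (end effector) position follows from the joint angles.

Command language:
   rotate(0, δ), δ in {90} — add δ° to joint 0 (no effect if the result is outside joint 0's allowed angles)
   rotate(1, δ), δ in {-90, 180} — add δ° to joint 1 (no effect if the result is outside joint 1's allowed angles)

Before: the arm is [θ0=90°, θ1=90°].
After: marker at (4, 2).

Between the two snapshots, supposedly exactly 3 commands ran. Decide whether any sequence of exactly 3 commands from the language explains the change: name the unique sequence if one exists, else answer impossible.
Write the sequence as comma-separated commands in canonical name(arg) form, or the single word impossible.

t0: [θ0=90°, θ1=90°]
[1] after rotate(1, 180): [θ0=90°, θ1=270°]
[2] after rotate(1, 180): [θ0=90°, θ1=90°]
[3] after rotate(1, 180): [θ0=90°, θ1=270°]
no other 3-command option fits: unique.

rotate(1, 180), rotate(1, 180), rotate(1, 180)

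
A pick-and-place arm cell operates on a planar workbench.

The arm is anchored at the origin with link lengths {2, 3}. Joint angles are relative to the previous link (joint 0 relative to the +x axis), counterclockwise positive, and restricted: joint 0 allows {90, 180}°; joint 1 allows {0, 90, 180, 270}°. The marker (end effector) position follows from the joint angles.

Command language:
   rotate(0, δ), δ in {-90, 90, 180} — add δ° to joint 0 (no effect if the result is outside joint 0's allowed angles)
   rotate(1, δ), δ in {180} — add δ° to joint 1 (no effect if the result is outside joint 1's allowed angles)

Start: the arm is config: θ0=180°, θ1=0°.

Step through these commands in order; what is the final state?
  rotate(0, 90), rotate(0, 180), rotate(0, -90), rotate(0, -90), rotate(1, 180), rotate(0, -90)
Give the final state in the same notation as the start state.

initial: config: θ0=180°, θ1=0°
step 1 (rotate(0, 90)): config: θ0=180°, θ1=0°
step 2 (rotate(0, 180)): config: θ0=180°, θ1=0°
step 3 (rotate(0, -90)): config: θ0=90°, θ1=0°
step 4 (rotate(0, -90)): config: θ0=90°, θ1=0°
step 5 (rotate(1, 180)): config: θ0=90°, θ1=180°
step 6 (rotate(0, -90)): config: θ0=90°, θ1=180°

config: θ0=90°, θ1=180°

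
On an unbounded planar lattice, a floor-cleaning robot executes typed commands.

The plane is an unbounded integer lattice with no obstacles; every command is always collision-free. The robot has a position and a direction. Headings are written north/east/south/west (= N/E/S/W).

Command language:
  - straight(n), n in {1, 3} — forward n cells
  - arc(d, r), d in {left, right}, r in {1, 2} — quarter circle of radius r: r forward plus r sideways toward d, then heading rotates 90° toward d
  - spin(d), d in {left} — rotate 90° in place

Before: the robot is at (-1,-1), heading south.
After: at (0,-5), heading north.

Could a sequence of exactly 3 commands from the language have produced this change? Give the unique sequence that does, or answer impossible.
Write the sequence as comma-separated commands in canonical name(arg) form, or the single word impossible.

straight(3), arc(left, 1), spin(left)

key: order matters: swapping straight(3) and spin(left) lands elsewhere
from: at (-1,-1), heading south
[1] after straight(3): at (-1,-4), heading south
[2] after arc(left, 1): at (0,-5), heading east
[3] after spin(left): at (0,-5), heading north
no rival 3-sequence matches.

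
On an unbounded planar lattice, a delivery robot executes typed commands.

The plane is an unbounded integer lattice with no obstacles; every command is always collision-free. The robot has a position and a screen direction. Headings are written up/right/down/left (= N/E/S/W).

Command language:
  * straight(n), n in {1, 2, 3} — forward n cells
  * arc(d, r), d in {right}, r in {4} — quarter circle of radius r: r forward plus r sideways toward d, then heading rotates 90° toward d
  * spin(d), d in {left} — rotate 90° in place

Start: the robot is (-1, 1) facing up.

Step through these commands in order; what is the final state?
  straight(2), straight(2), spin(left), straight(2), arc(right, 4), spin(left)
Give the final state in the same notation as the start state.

start: (-1, 1) facing up
1. straight(2) → (-1, 3) facing up
2. straight(2) → (-1, 5) facing up
3. spin(left) → (-1, 5) facing left
4. straight(2) → (-3, 5) facing left
5. arc(right, 4) → (-7, 9) facing up
6. spin(left) → (-7, 9) facing left

(-7, 9) facing left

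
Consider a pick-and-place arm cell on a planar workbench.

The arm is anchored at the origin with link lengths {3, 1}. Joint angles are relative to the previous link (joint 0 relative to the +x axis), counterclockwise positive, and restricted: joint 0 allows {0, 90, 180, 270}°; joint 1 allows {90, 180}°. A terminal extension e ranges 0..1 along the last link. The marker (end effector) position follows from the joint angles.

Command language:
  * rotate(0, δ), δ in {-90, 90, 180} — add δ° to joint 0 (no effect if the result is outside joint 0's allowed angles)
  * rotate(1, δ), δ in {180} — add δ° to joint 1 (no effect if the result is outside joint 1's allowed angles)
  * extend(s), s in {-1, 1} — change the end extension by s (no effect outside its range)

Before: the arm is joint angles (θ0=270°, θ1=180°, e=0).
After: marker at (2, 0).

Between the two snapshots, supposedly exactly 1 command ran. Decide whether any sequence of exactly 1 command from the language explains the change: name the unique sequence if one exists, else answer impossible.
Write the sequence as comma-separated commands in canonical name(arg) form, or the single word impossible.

rotate(0, 90)

begin: joint angles (θ0=270°, θ1=180°, e=0)
1. rotate(0, 90) → joint angles (θ0=0°, θ1=180°, e=0)
uniquely the one of 6 1-step routes that fits.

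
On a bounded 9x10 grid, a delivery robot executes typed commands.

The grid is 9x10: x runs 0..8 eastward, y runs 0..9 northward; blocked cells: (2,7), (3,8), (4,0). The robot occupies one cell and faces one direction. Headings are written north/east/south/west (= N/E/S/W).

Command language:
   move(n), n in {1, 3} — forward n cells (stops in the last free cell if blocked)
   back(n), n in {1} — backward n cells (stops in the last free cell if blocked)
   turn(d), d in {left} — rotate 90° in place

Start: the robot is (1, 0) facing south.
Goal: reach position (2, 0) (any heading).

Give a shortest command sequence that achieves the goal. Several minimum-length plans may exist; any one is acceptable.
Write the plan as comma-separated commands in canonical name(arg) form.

begin: (1, 0) facing south
t=1 turn(left) ⇒ (1, 0) facing east
t=2 move(1) ⇒ (2, 0) facing east
no 1-step plan works, so 2 is optimal.

turn(left), move(1)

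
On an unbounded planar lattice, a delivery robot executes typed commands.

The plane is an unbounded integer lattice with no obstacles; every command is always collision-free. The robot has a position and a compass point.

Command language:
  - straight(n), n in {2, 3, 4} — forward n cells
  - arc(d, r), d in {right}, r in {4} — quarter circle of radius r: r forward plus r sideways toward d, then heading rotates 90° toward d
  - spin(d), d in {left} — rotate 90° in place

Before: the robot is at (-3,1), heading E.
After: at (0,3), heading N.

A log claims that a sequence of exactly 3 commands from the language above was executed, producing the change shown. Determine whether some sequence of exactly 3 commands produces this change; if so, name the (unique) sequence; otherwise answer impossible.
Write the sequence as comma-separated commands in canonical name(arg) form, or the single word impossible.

key: position moved to (0,3) AND the heading swung to N — translation plus rotation needed
t0: at (-3,1), heading E
t=1 straight(3) ⇒ at (0,1), heading E
t=2 spin(left) ⇒ at (0,1), heading N
t=3 straight(2) ⇒ at (0,3), heading N
no other 3-command option fits: unique.

straight(3), spin(left), straight(2)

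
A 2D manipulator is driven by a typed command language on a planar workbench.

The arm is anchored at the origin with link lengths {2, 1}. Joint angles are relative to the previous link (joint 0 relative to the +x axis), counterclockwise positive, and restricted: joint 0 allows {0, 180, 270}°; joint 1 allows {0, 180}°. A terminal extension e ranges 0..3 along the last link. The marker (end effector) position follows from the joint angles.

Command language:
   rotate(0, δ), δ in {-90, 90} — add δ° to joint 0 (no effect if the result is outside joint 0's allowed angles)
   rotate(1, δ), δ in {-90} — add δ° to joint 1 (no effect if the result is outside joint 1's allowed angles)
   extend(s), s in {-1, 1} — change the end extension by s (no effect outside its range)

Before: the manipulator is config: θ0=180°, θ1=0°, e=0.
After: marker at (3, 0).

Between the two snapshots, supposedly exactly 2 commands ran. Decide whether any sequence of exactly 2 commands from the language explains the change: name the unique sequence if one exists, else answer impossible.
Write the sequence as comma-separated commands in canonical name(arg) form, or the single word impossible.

rotate(0, 90), rotate(0, 90)

t0: config: θ0=180°, θ1=0°, e=0
t=1 rotate(0, 90) ⇒ config: θ0=270°, θ1=0°, e=0
t=2 rotate(0, 90) ⇒ config: θ0=0°, θ1=0°, e=0
no rival 2-sequence matches.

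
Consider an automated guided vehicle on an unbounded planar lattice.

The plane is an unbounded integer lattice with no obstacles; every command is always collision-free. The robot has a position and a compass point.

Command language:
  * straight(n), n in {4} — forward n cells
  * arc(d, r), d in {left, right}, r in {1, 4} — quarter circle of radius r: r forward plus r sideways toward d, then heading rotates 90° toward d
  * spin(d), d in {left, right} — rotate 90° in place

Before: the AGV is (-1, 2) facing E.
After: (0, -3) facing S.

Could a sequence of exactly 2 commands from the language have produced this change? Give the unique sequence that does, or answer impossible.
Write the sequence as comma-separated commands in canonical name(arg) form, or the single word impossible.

arc(right, 1), straight(4)

key: cell and facing (now S) both changed — the 2 commands mix motion and turning
from: (-1, 2) facing E
t=1 arc(right, 1) ⇒ (0, 1) facing S
t=2 straight(4) ⇒ (0, -3) facing S
no rival 2-sequence matches.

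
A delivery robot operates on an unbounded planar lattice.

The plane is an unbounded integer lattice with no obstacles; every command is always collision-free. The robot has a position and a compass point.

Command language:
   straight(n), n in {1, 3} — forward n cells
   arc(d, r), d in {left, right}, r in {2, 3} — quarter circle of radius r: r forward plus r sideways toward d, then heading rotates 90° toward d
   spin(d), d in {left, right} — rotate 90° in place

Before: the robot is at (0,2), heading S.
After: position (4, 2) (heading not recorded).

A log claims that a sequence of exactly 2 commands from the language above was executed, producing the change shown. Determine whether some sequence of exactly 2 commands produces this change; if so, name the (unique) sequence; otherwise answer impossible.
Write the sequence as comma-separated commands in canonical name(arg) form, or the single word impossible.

t0: at (0,2), heading S
t=1 arc(left, 2) ⇒ at (2,0), heading E
t=2 arc(left, 2) ⇒ at (4,2), heading N
all 64 alternatives checked — unique.

arc(left, 2), arc(left, 2)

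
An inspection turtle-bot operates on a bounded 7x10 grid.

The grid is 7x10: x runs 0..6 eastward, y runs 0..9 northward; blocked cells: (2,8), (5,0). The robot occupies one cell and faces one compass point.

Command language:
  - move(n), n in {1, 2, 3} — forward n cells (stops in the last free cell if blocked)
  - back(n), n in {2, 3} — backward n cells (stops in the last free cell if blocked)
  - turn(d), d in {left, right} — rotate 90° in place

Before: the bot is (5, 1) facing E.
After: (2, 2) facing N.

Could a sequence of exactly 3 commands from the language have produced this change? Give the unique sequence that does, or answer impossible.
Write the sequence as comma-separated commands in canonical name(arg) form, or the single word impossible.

key: running move(1) before back(3) would end elsewhere — order is forced
initial: (5, 1) facing E
step 1 (back(3)): (2, 1) facing E
step 2 (turn(left)): (2, 1) facing N
step 3 (move(1)): (2, 2) facing N
no other 3-command option fits: unique.

back(3), turn(left), move(1)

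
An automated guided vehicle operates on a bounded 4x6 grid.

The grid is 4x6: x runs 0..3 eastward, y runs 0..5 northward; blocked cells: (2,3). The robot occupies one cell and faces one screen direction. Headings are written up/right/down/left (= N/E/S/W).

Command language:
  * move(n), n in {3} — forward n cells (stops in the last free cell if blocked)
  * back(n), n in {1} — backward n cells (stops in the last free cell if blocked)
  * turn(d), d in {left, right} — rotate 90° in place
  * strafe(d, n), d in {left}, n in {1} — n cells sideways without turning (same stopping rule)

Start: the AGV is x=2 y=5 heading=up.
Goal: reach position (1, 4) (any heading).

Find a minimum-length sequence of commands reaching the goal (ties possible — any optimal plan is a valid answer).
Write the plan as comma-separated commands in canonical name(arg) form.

t0: x=2 y=5 heading=up
[1] after strafe(left, 1): x=1 y=5 heading=up
[2] after back(1): x=1 y=4 heading=up
no 1-step plan works, so 2 is optimal.

strafe(left, 1), back(1)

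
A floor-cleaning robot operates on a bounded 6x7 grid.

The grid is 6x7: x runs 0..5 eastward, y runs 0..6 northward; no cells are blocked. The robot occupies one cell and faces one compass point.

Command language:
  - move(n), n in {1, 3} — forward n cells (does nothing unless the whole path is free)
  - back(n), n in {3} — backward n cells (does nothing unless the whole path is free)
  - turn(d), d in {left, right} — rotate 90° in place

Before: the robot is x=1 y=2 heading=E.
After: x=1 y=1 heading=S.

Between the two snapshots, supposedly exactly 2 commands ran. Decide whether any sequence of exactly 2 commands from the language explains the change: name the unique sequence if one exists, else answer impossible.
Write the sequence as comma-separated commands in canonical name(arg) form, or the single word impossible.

key: order matters: swapping turn(right) and move(1) lands elsewhere
t0: x=1 y=2 heading=E
step 1 (turn(right)): x=1 y=2 heading=S
step 2 (move(1)): x=1 y=1 heading=S
no other 2-command option fits: unique.

turn(right), move(1)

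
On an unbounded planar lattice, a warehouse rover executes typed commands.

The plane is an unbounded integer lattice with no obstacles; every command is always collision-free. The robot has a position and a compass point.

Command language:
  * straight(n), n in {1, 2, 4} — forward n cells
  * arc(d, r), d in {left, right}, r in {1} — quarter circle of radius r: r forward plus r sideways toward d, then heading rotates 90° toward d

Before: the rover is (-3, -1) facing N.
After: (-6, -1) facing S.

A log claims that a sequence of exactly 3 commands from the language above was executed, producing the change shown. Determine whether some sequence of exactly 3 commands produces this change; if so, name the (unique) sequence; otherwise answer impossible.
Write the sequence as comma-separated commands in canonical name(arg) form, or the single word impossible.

key: cell and facing (now S) both changed — the 3 commands mix motion and turning
initial: (-3, -1) facing N
step 1 (arc(left, 1)): (-4, 0) facing W
step 2 (straight(1)): (-5, 0) facing W
step 3 (arc(left, 1)): (-6, -1) facing S
no rival 3-sequence matches.

arc(left, 1), straight(1), arc(left, 1)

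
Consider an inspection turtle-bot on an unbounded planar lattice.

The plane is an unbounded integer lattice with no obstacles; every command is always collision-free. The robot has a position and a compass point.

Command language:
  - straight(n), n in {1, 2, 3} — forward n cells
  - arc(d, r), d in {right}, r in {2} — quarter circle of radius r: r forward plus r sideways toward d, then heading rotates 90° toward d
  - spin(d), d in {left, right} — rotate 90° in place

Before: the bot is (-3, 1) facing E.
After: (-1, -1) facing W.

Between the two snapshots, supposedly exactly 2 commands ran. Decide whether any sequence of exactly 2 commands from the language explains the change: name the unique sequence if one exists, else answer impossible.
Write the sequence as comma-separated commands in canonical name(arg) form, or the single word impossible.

arc(right, 2), spin(right)

key: running spin(right) before arc(right, 2) would end elsewhere — order is forced
start: (-3, 1) facing E
1. arc(right, 2) → (-1, -1) facing S
2. spin(right) → (-1, -1) facing W
no rival 2-sequence matches.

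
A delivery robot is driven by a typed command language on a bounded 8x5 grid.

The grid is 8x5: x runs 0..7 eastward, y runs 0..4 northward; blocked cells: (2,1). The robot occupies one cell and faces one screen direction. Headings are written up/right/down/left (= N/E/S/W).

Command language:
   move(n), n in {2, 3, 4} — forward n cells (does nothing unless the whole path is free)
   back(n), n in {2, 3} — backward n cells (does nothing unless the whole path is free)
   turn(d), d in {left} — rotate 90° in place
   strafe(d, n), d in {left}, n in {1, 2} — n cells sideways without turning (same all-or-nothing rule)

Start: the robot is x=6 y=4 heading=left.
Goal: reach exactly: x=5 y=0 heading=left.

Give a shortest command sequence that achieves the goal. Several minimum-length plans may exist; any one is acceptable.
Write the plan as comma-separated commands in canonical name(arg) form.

strafe(left, 2), strafe(left, 2), move(3), back(2)

initial: x=6 y=4 heading=left
t=1 strafe(left, 2) ⇒ x=6 y=2 heading=left
t=2 strafe(left, 2) ⇒ x=6 y=0 heading=left
t=3 move(3) ⇒ x=3 y=0 heading=left
t=4 back(2) ⇒ x=5 y=0 heading=left
no 3-step plan works, so 4 is optimal.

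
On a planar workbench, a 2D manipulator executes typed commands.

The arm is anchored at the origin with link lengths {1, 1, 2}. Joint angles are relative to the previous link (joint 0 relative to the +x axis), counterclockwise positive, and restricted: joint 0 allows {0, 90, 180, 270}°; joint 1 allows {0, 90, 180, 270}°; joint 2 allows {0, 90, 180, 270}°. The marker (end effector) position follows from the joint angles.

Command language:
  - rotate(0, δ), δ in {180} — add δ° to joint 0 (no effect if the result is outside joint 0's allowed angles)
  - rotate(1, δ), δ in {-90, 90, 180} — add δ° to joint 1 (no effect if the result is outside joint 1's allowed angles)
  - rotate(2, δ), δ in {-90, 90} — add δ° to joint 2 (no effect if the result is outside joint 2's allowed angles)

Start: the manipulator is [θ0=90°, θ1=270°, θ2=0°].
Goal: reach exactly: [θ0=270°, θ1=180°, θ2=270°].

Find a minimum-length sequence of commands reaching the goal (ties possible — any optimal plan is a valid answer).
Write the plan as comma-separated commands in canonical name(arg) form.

rotate(1, -90), rotate(0, 180), rotate(2, -90)

start: [θ0=90°, θ1=270°, θ2=0°]
step 1 (rotate(1, -90)): [θ0=90°, θ1=180°, θ2=0°]
step 2 (rotate(0, 180)): [θ0=270°, θ1=180°, θ2=0°]
step 3 (rotate(2, -90)): [θ0=270°, θ1=180°, θ2=270°]
shorter routes all fall short; 3 is best.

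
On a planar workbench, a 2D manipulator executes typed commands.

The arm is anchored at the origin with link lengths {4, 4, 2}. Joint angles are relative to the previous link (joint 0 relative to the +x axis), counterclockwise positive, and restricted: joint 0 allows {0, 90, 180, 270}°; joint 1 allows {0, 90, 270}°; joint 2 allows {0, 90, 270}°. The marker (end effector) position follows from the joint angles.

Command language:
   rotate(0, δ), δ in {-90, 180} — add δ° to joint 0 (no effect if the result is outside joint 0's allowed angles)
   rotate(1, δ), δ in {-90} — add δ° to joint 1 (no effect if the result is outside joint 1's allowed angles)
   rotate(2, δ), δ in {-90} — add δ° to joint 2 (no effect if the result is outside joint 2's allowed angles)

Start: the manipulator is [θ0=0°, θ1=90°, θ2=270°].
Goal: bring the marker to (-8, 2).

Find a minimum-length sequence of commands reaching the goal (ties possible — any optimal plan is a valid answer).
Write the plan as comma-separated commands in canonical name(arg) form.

rotate(0, 180), rotate(1, -90)

start: [θ0=0°, θ1=90°, θ2=270°]
[1] after rotate(0, 180): [θ0=180°, θ1=90°, θ2=270°]
[2] after rotate(1, -90): [θ0=180°, θ1=0°, θ2=270°]
shorter routes all fall short; 2 is best.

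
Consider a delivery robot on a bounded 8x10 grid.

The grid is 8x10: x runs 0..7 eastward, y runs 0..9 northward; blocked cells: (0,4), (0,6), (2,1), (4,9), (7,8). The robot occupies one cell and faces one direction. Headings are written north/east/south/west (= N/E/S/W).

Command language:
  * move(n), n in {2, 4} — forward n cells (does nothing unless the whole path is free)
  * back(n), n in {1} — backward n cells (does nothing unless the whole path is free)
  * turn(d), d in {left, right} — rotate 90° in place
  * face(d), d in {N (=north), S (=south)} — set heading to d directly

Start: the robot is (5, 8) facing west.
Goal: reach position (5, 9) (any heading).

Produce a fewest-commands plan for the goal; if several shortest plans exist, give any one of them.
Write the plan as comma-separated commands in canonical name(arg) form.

initial: (5, 8) facing west
t=1 turn(left) ⇒ (5, 8) facing south
t=2 back(1) ⇒ (5, 9) facing south
nothing shorter than 2 reaches the goal.

turn(left), back(1)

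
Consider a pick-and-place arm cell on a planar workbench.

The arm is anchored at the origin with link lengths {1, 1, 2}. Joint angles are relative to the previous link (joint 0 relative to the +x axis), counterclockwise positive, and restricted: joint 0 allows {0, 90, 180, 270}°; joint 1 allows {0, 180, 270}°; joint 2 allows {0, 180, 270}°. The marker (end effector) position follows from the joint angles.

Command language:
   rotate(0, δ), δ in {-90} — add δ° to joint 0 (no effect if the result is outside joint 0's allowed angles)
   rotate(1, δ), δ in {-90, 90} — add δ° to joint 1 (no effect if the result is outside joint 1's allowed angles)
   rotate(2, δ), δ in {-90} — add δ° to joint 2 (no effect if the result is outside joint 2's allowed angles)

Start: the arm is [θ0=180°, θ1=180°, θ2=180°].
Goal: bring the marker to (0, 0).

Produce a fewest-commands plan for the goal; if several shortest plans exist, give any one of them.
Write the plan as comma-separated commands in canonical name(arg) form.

rotate(1, 90), rotate(1, 90)

start: [θ0=180°, θ1=180°, θ2=180°]
[1] after rotate(1, 90): [θ0=180°, θ1=270°, θ2=180°]
[2] after rotate(1, 90): [θ0=180°, θ1=0°, θ2=180°]
minimal: 2 command(s), checked below 2.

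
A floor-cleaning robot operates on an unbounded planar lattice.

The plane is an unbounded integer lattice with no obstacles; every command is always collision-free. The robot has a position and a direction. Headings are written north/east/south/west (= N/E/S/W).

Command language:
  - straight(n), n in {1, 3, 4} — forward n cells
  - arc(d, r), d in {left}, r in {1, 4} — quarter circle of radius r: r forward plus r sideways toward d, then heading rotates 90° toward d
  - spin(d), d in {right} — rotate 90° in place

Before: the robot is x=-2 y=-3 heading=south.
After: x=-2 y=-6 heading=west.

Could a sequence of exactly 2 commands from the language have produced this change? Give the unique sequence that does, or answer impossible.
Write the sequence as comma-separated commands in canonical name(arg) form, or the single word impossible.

key: position moved to (-2,-6) AND the heading swung to W — translation plus rotation needed
start: x=-2 y=-3 heading=south
t=1 straight(3) ⇒ x=-2 y=-6 heading=south
t=2 spin(right) ⇒ x=-2 y=-6 heading=west
uniquely the one of 36 2-step routes that fits.

straight(3), spin(right)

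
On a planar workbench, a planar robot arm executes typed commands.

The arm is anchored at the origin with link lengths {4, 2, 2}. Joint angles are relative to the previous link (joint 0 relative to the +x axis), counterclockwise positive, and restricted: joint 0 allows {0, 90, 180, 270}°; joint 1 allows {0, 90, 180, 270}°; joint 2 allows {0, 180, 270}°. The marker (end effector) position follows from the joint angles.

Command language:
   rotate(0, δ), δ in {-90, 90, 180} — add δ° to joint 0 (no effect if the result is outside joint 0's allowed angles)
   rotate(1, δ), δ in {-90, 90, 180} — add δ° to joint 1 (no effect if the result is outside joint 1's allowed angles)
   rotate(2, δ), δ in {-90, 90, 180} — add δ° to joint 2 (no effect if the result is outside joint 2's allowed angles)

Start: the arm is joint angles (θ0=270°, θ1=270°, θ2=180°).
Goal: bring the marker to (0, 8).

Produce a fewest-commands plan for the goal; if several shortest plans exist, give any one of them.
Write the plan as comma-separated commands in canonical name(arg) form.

rotate(2, 180), rotate(1, 90), rotate(0, 180)

initial: joint angles (θ0=270°, θ1=270°, θ2=180°)
[1] after rotate(2, 180): joint angles (θ0=270°, θ1=270°, θ2=0°)
[2] after rotate(1, 90): joint angles (θ0=270°, θ1=0°, θ2=0°)
[3] after rotate(0, 180): joint angles (θ0=90°, θ1=0°, θ2=0°)
shorter routes all fall short; 3 is best.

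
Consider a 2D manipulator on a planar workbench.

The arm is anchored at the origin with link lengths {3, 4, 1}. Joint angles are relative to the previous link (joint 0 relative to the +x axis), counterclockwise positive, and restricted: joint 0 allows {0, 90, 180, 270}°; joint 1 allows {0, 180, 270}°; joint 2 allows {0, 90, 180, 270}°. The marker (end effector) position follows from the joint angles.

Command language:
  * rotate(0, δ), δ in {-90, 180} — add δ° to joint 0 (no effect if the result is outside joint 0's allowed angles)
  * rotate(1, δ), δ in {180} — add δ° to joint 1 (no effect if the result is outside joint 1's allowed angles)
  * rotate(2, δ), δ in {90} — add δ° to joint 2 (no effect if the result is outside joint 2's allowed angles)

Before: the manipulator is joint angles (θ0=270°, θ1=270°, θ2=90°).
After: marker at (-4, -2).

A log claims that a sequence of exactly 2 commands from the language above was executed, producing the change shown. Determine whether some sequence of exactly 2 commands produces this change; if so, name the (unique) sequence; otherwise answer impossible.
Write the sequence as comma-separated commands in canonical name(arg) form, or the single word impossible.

rotate(2, 90), rotate(2, 90)

start: joint angles (θ0=270°, θ1=270°, θ2=90°)
t=1 rotate(2, 90) ⇒ joint angles (θ0=270°, θ1=270°, θ2=180°)
t=2 rotate(2, 90) ⇒ joint angles (θ0=270°, θ1=270°, θ2=270°)
all 16 alternatives checked — unique.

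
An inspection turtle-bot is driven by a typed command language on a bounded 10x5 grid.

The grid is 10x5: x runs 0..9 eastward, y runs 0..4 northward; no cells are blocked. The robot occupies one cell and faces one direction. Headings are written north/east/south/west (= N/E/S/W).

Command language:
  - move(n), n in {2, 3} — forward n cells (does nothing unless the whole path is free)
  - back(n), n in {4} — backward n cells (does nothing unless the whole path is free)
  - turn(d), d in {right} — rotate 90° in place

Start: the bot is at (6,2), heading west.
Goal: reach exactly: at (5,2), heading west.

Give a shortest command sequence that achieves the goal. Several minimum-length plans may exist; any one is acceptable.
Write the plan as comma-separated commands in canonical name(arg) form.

begin: at (6,2), heading west
t=1 move(3) ⇒ at (3,2), heading west
t=2 back(4) ⇒ at (7,2), heading west
t=3 move(2) ⇒ at (5,2), heading west
shorter routes all fall short; 3 is best.

move(3), back(4), move(2)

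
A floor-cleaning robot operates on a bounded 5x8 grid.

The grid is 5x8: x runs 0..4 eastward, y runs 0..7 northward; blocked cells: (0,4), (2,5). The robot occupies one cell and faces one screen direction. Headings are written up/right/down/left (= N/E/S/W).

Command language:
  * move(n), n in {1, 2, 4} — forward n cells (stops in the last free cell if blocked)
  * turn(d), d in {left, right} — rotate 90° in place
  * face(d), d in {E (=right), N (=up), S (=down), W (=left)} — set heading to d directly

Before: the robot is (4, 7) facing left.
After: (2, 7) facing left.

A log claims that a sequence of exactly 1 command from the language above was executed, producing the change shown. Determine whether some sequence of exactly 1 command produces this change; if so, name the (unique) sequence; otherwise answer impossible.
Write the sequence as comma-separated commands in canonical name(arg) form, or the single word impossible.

key: still facing W — the one step turns nothing
begin: (4, 7) facing left
t=1 move(2) ⇒ (2, 7) facing left
uniquely the one of 9 1-step routes that fits.

move(2)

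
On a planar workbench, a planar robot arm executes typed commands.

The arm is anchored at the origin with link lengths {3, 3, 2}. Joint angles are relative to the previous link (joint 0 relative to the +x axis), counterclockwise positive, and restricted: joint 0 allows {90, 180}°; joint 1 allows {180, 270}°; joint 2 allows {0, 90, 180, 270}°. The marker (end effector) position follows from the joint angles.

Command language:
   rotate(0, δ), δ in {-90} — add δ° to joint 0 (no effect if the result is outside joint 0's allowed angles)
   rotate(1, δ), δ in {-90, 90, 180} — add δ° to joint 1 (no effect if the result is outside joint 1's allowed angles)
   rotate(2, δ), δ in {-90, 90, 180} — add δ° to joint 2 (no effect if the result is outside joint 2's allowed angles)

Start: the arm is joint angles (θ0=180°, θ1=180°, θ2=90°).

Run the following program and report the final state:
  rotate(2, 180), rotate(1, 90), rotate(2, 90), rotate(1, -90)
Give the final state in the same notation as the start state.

joint angles (θ0=180°, θ1=180°, θ2=0°)

from: joint angles (θ0=180°, θ1=180°, θ2=90°)
t=1 rotate(2, 180) ⇒ joint angles (θ0=180°, θ1=180°, θ2=270°)
t=2 rotate(1, 90) ⇒ joint angles (θ0=180°, θ1=270°, θ2=270°)
t=3 rotate(2, 90) ⇒ joint angles (θ0=180°, θ1=270°, θ2=0°)
t=4 rotate(1, -90) ⇒ joint angles (θ0=180°, θ1=180°, θ2=0°)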